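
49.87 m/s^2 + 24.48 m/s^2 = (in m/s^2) 74.35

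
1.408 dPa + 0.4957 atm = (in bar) 0.5023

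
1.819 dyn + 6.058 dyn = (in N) 7.877e-05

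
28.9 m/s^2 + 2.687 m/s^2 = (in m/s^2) 31.59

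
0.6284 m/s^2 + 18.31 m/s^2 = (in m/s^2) 18.94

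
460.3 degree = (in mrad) 8034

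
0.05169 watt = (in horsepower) 6.932e-05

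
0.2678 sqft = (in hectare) 2.488e-06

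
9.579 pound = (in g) 4345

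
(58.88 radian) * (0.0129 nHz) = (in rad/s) 7.596e-10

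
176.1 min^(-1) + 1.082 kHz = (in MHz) 0.001085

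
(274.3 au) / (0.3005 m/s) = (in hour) 3.793e+10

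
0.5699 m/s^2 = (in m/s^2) 0.5699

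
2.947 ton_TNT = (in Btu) 1.169e+07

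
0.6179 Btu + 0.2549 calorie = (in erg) 6.53e+09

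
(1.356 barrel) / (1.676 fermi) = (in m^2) 1.286e+14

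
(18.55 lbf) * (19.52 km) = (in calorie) 3.85e+05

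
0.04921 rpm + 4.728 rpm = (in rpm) 4.777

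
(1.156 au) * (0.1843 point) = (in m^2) 1.124e+07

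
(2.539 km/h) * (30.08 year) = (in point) 1.896e+12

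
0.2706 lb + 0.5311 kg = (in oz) 23.06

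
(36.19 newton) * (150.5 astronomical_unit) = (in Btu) 7.723e+11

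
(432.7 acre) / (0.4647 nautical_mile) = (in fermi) 2.035e+18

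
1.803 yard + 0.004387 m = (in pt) 4686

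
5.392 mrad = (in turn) 0.0008582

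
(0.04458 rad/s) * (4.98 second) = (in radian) 0.222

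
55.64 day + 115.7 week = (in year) 2.371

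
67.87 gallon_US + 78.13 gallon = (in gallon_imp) 121.6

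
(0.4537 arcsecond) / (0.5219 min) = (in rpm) 6.708e-07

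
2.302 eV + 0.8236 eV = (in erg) 5.008e-12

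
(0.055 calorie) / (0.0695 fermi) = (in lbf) 7.444e+14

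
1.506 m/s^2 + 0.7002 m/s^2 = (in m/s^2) 2.206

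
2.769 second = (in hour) 0.0007692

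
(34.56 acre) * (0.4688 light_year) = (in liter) 6.203e+23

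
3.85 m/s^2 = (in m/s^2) 3.85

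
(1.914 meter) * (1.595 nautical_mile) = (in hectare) 0.5654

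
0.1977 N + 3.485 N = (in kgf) 0.3755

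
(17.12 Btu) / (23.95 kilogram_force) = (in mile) 0.04779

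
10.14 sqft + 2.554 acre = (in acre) 2.554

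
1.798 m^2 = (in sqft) 19.35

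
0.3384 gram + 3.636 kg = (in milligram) 3.636e+06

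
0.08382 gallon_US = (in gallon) 0.08382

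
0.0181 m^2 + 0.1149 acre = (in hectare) 0.0465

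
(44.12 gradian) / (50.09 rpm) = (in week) 2.185e-07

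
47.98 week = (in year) 0.9202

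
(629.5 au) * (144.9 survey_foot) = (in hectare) 4.159e+11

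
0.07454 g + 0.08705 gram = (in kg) 0.0001616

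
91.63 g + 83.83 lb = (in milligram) 3.812e+07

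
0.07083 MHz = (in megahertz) 0.07083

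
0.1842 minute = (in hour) 0.00307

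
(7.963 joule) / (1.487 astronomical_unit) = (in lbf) 8.047e-12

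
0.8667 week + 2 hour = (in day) 6.15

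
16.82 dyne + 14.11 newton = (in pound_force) 3.172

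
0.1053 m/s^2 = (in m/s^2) 0.1053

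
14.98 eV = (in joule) 2.4e-18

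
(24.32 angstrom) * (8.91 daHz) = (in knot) 4.212e-07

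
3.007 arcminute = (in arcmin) 3.007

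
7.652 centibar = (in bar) 0.07652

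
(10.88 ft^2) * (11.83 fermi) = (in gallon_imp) 2.63e-12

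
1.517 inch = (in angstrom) 3.853e+08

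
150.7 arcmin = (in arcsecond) 9042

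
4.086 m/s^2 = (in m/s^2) 4.086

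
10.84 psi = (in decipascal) 7.474e+05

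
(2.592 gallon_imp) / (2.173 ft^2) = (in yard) 0.06383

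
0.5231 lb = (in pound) 0.5231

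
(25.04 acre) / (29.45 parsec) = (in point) 3.161e-10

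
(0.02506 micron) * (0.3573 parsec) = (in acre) 6.827e+04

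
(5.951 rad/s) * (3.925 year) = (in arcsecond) 1.519e+14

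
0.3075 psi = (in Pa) 2120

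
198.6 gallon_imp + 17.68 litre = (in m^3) 0.9205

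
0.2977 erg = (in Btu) 2.822e-11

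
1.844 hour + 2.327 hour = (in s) 1.502e+04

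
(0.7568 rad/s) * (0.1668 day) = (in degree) 6.249e+05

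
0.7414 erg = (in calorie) 1.772e-08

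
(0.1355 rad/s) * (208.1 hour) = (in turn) 1.616e+04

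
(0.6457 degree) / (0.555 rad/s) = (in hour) 5.64e-06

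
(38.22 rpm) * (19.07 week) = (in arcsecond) 9.522e+12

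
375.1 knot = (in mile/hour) 431.7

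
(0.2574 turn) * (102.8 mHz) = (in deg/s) 9.526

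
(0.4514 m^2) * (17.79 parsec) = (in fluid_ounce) 8.379e+21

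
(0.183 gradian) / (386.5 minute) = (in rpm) 1.184e-06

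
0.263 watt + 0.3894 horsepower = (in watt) 290.6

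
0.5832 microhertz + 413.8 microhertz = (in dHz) 0.004144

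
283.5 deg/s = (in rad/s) 4.948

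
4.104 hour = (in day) 0.171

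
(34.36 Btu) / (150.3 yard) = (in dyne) 2.638e+07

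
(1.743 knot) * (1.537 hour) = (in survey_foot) 1.628e+04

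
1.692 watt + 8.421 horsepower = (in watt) 6281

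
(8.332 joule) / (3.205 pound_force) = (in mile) 0.0003631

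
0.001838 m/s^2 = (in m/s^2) 0.001838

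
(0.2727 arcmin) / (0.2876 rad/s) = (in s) 0.0002758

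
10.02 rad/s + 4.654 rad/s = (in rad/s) 14.67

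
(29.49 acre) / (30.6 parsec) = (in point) 3.583e-10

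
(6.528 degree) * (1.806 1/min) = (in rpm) 0.03275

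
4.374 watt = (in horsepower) 0.005866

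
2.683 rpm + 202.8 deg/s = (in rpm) 36.48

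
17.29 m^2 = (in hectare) 0.001729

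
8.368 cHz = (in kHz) 8.368e-05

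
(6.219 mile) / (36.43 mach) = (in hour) 0.0002241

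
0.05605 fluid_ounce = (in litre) 0.001658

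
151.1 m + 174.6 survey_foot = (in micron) 2.043e+08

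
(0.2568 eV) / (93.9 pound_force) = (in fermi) 9.85e-08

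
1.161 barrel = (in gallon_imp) 40.6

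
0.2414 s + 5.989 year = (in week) 312.3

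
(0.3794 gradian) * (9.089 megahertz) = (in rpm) 5.173e+05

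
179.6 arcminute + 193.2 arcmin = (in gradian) 6.904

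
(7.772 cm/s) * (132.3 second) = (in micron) 1.028e+07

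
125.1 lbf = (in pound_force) 125.1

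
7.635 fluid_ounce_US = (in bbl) 0.00142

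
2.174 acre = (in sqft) 9.47e+04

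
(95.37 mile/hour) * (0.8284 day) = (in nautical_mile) 1648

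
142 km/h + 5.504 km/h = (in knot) 79.65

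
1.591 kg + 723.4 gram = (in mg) 2.314e+06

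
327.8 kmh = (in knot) 177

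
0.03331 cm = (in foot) 0.001093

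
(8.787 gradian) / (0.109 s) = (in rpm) 12.09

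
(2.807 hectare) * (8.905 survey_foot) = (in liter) 7.619e+07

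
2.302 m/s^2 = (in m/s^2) 2.302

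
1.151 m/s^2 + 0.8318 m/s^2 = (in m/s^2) 1.983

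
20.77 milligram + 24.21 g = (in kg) 0.02423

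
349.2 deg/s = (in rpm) 58.2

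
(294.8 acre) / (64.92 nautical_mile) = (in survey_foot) 32.55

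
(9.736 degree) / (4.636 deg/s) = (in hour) 0.0005834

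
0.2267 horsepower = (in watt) 169.1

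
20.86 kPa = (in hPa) 208.6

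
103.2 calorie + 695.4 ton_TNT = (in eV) 1.816e+31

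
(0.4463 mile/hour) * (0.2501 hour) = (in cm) 1.796e+04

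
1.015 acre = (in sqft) 4.421e+04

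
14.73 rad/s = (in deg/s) 844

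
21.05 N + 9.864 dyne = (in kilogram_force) 2.147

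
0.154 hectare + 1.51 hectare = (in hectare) 1.664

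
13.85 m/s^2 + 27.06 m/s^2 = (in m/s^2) 40.91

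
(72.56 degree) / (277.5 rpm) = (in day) 5.044e-07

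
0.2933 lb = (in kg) 0.133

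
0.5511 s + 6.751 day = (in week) 0.9644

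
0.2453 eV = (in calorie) 9.393e-21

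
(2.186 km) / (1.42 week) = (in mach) 7.475e-06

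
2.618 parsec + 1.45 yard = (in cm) 8.078e+18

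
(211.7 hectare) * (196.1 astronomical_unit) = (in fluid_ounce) 2.1e+24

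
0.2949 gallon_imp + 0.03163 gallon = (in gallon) 0.3858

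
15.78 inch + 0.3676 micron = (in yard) 0.4383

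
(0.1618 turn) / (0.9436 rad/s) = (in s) 1.077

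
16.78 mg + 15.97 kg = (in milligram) 1.597e+07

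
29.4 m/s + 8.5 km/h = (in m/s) 31.76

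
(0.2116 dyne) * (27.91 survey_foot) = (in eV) 1.124e+14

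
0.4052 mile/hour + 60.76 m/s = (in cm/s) 6094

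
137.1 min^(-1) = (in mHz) 2285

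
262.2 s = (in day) 0.003035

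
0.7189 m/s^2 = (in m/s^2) 0.7189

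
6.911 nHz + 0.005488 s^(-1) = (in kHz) 5.488e-06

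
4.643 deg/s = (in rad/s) 0.08104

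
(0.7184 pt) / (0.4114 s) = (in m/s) 0.000616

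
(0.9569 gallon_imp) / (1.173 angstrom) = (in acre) 9164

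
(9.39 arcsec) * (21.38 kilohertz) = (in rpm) 9.294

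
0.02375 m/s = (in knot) 0.04617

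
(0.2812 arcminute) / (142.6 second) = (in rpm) 5.478e-06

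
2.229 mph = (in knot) 1.937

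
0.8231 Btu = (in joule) 868.4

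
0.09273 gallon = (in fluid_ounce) 11.87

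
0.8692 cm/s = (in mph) 0.01944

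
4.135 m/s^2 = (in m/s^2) 4.135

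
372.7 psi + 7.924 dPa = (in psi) 372.7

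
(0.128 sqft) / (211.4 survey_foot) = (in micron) 184.6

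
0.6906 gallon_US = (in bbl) 0.01644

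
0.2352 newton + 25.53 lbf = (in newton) 113.8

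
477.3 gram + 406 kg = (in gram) 4.065e+05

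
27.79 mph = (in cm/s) 1242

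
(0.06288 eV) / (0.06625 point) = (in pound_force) 9.691e-17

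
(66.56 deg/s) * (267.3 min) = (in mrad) 1.863e+07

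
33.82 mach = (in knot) 2.238e+04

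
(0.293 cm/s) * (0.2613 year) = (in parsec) 7.825e-13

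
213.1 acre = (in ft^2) 9.283e+06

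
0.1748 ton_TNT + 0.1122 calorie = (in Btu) 6.932e+05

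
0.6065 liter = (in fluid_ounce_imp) 21.35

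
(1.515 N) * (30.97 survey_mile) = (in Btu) 71.57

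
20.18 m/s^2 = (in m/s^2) 20.18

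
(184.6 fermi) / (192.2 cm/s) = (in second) 9.605e-14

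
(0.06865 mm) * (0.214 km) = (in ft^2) 0.1581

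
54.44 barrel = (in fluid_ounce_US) 2.927e+05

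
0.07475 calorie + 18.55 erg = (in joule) 0.3128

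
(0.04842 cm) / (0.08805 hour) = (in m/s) 1.528e-06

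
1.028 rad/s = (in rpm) 9.817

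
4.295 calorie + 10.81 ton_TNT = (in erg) 4.523e+17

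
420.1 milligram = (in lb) 0.0009262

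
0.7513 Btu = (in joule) 792.7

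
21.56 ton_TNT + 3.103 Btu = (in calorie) 2.156e+10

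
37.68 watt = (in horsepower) 0.05053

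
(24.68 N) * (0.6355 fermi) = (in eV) 9.789e+04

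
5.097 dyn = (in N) 5.097e-05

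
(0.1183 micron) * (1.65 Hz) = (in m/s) 1.952e-07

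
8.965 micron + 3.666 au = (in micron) 5.484e+17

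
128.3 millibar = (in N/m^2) 1.283e+04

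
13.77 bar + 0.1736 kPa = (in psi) 199.7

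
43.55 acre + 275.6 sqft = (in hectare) 17.63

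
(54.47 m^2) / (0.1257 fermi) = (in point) 1.228e+21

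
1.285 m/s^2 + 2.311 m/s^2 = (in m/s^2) 3.596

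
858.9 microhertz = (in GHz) 8.589e-13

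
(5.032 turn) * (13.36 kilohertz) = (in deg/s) 2.42e+07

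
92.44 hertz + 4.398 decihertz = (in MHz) 9.288e-05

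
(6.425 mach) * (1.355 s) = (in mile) 1.842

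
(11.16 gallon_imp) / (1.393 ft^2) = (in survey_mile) 0.0002436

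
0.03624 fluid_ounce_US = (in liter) 0.001072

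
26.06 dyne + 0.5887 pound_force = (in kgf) 0.2671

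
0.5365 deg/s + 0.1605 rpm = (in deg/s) 1.5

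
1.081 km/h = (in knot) 0.5837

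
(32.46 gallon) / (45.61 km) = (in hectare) 2.694e-10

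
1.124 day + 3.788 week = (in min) 3.98e+04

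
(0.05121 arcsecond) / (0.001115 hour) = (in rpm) 5.906e-07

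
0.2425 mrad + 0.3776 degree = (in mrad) 6.833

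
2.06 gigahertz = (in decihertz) 2.06e+10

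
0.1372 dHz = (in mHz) 13.72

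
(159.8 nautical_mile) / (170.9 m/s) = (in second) 1732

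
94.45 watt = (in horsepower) 0.1267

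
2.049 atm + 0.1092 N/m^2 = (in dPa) 2.076e+06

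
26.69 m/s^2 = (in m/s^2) 26.69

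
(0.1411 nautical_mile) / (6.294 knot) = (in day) 0.0009341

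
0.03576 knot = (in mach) 5.403e-05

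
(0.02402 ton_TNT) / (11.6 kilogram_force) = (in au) 5.906e-06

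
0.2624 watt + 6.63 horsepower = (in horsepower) 6.63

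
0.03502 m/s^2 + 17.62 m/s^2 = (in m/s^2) 17.66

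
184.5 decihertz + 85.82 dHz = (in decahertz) 2.703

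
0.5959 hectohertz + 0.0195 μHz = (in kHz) 0.05959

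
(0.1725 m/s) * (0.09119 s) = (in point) 44.59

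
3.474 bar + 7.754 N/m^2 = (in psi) 50.39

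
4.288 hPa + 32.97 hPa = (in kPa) 3.726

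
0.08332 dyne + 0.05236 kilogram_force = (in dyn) 5.135e+04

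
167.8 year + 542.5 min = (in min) 8.82e+07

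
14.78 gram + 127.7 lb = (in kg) 57.94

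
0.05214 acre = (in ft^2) 2271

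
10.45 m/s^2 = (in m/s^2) 10.45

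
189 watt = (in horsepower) 0.2535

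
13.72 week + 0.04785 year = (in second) 9.807e+06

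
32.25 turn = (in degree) 1.161e+04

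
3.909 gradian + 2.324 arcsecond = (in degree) 3.519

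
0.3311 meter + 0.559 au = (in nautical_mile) 4.515e+07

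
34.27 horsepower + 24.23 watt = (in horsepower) 34.3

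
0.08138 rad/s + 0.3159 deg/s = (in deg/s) 4.979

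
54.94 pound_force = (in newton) 244.4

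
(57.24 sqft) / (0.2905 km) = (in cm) 1.831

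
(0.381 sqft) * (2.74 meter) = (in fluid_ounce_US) 3279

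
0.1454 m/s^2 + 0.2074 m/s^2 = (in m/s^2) 0.3528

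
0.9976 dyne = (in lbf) 2.243e-06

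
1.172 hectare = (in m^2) 1.172e+04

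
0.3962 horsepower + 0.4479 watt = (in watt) 295.9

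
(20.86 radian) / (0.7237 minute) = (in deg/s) 27.52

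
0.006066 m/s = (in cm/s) 0.6066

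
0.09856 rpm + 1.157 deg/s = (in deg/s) 1.748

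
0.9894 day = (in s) 8.548e+04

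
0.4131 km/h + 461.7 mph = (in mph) 462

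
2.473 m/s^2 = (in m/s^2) 2.473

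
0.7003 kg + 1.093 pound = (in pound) 2.637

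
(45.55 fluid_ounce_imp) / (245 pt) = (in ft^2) 0.1612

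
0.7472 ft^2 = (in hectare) 6.942e-06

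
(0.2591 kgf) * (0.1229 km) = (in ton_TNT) 7.464e-08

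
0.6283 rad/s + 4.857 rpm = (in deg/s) 65.14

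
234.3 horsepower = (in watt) 1.747e+05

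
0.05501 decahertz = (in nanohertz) 5.501e+08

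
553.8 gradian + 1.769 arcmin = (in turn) 1.385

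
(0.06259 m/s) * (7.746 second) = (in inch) 19.09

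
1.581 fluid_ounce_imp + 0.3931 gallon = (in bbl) 0.009642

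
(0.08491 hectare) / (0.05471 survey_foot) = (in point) 1.443e+08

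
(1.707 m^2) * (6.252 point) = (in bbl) 0.02368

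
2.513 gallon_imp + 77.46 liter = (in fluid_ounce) 3006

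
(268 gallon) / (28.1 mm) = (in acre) 0.008921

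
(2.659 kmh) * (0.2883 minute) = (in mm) 1.278e+04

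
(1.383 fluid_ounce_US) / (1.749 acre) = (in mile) 3.591e-12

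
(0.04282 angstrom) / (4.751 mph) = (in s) 2.016e-12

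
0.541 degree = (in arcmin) 32.46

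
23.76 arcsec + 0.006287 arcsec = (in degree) 0.006602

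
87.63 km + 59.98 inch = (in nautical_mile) 47.32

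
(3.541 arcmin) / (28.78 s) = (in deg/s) 0.002051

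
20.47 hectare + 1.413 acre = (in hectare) 21.04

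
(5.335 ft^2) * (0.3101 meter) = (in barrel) 0.9667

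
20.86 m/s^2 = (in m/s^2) 20.86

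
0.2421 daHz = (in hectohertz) 0.02421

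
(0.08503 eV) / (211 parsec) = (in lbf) 4.704e-40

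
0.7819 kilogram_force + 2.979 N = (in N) 10.65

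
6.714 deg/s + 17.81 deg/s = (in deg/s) 24.52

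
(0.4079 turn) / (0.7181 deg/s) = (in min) 3.408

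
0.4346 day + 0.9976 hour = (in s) 4.114e+04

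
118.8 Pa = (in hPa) 1.188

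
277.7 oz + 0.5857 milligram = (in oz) 277.7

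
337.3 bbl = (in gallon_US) 1.417e+04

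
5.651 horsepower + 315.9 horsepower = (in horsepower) 321.6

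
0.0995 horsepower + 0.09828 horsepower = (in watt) 147.5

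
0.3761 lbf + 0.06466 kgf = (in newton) 2.307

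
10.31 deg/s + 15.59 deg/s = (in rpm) 4.317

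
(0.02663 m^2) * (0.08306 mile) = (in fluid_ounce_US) 1.204e+05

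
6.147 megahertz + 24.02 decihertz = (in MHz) 6.147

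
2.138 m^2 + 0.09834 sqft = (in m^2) 2.147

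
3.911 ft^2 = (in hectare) 3.633e-05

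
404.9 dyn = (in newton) 0.004049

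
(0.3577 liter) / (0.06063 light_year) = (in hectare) 6.236e-23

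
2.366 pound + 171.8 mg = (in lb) 2.366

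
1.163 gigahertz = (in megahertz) 1163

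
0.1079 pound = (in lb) 0.1079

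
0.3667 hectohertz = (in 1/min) 2200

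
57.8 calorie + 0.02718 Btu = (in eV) 1.688e+21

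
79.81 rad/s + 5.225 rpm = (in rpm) 767.4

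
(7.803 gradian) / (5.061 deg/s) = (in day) 1.606e-05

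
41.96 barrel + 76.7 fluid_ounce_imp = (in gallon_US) 1763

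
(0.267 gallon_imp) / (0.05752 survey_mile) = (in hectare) 1.311e-09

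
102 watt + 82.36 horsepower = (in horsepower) 82.5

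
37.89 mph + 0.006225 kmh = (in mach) 0.04975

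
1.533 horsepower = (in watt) 1143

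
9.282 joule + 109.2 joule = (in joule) 118.5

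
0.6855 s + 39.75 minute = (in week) 0.003945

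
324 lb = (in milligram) 1.47e+08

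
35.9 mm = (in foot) 0.1178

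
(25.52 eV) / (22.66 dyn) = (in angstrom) 0.0001804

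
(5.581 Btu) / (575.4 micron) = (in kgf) 1.044e+06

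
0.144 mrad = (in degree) 0.008251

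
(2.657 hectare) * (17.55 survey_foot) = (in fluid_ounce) 4.806e+09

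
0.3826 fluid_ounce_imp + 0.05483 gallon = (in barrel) 0.001374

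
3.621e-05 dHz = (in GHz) 3.621e-15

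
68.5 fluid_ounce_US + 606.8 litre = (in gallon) 160.8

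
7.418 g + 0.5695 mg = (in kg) 0.007419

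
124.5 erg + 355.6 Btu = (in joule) 3.752e+05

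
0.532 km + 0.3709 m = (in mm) 5.324e+05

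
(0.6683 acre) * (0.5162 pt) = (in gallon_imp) 108.3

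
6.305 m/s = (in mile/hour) 14.1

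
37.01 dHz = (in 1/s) 3.701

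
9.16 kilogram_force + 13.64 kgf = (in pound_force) 50.27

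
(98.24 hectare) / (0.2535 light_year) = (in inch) 1.613e-08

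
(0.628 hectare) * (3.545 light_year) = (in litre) 2.106e+23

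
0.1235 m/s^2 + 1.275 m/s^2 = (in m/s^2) 1.398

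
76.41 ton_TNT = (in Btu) 3.03e+08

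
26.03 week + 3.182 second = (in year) 0.4992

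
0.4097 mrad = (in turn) 6.521e-05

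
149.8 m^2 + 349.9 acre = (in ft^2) 1.524e+07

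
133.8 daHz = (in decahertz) 133.8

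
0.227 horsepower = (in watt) 169.3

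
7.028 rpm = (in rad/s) 0.736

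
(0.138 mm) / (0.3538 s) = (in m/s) 0.0003901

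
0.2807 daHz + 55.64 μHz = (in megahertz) 2.807e-06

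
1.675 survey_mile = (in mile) 1.675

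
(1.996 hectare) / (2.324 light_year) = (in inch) 3.574e-11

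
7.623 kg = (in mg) 7.623e+06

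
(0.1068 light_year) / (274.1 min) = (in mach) 1.804e+08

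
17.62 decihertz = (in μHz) 1.762e+06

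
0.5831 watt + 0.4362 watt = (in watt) 1.019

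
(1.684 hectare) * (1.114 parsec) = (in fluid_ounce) 1.957e+25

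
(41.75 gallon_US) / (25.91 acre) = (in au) 1.008e-17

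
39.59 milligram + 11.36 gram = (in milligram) 1.14e+04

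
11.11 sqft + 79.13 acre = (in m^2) 3.202e+05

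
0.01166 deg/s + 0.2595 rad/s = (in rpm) 2.48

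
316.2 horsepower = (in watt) 2.358e+05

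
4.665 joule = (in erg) 4.665e+07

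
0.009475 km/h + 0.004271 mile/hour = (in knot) 0.008827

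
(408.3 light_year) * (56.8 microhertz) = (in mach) 6.444e+11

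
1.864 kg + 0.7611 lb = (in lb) 4.871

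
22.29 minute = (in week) 0.002211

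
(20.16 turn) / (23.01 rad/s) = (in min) 0.09175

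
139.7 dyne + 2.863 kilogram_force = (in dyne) 2.808e+06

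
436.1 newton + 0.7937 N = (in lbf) 98.22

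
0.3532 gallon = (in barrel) 0.00841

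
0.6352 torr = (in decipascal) 846.9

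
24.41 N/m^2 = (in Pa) 24.41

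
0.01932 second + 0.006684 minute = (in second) 0.4204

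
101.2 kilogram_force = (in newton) 992.4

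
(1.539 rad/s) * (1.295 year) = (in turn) 1e+07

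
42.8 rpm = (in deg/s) 256.8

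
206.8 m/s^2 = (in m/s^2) 206.8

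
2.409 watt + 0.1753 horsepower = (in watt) 133.1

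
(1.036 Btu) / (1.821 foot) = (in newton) 1969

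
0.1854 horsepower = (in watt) 138.3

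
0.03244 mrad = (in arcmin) 0.1115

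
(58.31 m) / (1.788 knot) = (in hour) 0.01761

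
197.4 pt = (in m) 0.06964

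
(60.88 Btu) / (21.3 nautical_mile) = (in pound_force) 0.3661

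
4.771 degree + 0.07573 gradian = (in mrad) 84.46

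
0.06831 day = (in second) 5902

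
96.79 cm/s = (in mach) 0.002843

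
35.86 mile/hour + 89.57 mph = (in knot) 109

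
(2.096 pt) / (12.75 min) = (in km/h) 3.48e-06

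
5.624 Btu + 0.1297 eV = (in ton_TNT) 1.418e-06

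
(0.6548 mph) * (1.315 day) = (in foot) 1.091e+05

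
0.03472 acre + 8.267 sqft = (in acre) 0.03491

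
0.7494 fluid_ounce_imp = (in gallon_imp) 0.004684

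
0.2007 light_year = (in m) 1.899e+15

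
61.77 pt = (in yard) 0.02383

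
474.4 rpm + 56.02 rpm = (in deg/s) 3183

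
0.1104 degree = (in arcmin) 6.624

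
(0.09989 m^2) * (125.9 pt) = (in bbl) 0.02791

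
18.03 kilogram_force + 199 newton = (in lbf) 84.49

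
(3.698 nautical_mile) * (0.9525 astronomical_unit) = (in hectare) 9.759e+10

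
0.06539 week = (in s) 3.955e+04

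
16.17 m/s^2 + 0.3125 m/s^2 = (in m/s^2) 16.48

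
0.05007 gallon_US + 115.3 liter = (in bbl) 0.7264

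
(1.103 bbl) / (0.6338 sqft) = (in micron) 2.978e+06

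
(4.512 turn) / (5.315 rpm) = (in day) 0.0005895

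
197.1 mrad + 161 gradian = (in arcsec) 5.623e+05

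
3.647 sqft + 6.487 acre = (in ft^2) 2.826e+05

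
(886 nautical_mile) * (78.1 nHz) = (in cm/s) 12.82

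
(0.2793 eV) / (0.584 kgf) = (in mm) 7.814e-18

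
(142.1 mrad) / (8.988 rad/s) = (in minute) 0.0002635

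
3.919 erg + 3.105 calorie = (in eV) 8.109e+19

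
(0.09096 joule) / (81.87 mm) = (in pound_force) 0.2498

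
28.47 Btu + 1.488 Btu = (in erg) 3.161e+11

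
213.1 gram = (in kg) 0.2131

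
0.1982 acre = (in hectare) 0.08021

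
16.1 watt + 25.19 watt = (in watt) 41.29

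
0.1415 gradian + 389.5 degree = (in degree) 389.6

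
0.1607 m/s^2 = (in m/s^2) 0.1607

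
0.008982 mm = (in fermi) 8.982e+09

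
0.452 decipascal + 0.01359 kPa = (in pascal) 13.64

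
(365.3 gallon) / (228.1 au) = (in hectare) 4.052e-18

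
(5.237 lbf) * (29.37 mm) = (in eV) 4.27e+18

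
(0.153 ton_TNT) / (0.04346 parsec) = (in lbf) 1.073e-07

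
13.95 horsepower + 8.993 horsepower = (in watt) 1.711e+04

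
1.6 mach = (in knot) 1059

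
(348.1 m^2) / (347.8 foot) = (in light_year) 3.471e-16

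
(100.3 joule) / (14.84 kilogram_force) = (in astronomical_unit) 4.607e-12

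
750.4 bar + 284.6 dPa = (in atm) 740.6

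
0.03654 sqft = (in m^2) 0.003395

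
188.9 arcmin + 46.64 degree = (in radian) 0.869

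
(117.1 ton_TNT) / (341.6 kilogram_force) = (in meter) 1.463e+08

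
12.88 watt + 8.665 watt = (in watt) 21.55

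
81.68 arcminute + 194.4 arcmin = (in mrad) 80.31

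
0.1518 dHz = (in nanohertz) 1.518e+07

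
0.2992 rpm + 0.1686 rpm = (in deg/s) 2.807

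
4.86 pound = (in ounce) 77.76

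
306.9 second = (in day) 0.003552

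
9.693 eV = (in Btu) 1.472e-21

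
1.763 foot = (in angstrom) 5.374e+09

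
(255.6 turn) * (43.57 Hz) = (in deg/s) 4.009e+06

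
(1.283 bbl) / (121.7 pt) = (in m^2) 4.751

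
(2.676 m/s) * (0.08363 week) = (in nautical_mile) 73.08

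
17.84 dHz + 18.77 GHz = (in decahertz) 1.877e+09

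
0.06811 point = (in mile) 1.493e-08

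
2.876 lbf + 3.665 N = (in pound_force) 3.7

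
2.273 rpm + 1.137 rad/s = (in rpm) 13.13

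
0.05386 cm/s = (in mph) 0.001205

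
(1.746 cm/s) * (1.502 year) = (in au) 5.528e-06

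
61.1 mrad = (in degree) 3.501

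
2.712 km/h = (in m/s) 0.7533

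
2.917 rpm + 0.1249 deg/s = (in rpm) 2.938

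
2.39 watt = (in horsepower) 0.003205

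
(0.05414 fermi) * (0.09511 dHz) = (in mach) 1.512e-21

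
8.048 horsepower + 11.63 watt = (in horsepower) 8.064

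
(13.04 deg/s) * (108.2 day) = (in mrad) 2.128e+09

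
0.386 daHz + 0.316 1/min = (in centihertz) 386.5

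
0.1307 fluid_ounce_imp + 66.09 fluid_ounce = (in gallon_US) 0.5173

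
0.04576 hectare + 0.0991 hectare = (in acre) 0.358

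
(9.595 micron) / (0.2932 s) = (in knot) 6.361e-05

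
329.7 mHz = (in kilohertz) 0.0003297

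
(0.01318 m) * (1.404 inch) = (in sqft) 0.005059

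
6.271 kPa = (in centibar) 6.271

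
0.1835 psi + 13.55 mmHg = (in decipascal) 3.072e+04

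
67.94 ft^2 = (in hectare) 0.0006312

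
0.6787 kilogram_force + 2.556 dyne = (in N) 6.656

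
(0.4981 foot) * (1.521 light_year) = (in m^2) 2.185e+15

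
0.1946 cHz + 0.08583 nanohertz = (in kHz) 1.946e-06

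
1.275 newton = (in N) 1.275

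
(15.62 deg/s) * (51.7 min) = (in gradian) 5.384e+04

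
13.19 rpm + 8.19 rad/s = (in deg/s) 548.4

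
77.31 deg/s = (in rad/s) 1.349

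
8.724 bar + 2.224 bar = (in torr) 8212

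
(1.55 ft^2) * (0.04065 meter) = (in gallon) 1.546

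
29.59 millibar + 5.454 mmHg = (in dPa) 3.686e+04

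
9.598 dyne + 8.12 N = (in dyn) 8.12e+05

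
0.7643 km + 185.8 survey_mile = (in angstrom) 2.998e+15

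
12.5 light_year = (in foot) 3.88e+17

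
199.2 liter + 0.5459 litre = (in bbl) 1.256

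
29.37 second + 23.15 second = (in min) 0.8753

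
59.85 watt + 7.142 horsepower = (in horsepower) 7.222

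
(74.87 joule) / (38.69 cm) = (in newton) 193.5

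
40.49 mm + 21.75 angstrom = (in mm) 40.49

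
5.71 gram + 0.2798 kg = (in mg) 2.855e+05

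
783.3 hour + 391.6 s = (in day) 32.64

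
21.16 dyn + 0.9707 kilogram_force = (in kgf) 0.9707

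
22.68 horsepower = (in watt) 1.691e+04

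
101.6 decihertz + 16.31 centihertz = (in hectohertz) 0.1032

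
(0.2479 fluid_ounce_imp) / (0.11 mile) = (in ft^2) 4.283e-07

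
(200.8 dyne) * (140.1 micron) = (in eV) 1.756e+12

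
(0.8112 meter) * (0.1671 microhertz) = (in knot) 2.635e-07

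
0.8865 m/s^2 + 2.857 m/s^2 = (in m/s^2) 3.744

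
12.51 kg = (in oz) 441.3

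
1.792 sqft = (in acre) 4.114e-05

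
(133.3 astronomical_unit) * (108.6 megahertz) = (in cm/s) 2.166e+23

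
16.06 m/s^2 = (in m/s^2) 16.06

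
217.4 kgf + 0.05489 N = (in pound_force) 479.3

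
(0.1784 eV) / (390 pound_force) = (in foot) 5.406e-23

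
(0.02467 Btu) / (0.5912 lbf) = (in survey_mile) 0.00615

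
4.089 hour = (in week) 0.02434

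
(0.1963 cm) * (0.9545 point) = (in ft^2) 7.115e-06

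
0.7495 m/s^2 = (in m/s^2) 0.7495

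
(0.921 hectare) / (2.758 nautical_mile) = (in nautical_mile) 0.0009736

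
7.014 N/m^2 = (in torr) 0.05261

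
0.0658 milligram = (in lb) 1.451e-07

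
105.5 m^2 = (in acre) 0.02607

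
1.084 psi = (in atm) 0.07376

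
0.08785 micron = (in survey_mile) 5.459e-11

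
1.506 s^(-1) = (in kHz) 0.001506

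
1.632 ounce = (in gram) 46.27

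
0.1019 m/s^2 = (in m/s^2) 0.1019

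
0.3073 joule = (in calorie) 0.07345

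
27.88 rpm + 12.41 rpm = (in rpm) 40.29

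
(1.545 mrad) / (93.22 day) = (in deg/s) 1.099e-08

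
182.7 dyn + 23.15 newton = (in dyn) 2.315e+06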